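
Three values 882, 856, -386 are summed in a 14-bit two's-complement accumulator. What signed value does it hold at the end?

882 + 856 = 1738 (00011011001010)
1738 + (-386) = 1352 (00010101001000)

1352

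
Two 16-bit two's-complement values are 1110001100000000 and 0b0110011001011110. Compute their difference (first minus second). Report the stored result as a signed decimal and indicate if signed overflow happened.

31906; overflow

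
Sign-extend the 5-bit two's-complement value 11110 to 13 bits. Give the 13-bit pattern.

1111111111110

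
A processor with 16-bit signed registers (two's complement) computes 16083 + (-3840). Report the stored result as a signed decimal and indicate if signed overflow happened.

12243; no overflow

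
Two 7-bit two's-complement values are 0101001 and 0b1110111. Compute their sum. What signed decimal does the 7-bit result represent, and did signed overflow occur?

0101001 = 41 (signed)
0b1110111 → 1110111 = -9 (signed)
  0101001
+ 1110111
= 0100000  (discard carry-out 1)
Result 0100000: MSB = 0 → value 32.
Addends have opposite signs, so signed overflow cannot occur.

32; no overflow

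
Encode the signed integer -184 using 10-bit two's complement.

1101001000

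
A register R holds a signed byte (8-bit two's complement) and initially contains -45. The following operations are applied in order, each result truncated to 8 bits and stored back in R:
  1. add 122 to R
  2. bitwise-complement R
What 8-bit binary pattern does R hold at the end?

10110010

Start: R = -45 = 11010011.
R = -45 + 122 = 77 = 01001101
R = NOT 01001101 = 10110010 = -78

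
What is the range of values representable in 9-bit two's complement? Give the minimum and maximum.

min = -256, max = 255

Minimum: −2^8 = -256.
Maximum: 2^8 − 1 = 255.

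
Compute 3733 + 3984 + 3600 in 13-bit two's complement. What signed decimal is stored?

3733 + 3984 = 7717 → wraps to -475 (1111000100101)
-475 + 3600 = 3125 (0110000110101)

3125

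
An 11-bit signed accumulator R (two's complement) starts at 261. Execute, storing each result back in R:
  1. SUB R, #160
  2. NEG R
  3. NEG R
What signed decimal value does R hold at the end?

101

Start: R = 261 = 00100000101.
R = 261 − 160 = 101 = 00001100101
R = −(101) = -101 = 11110011011
R = −(-101) = 101 = 00001100101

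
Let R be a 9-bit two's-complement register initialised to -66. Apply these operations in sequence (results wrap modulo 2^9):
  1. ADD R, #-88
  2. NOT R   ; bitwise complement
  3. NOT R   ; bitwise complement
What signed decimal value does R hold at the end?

-154

Start: R = -66 = 110111110.
R = -66 + (-88) = -154 = 101100110
R = NOT 101100110 = 010011001 = 153
R = NOT 010011001 = 101100110 = -154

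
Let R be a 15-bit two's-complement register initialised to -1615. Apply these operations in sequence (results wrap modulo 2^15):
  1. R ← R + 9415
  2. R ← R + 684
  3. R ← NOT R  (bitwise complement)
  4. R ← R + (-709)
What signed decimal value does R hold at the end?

-9194

Start: R = -1615 = 111100110110001.
R = -1615 + 9415 = 7800 = 001111001111000
R = 7800 + 684 = 8484 = 010000100100100
R = NOT 010000100100100 = 101111011011011 = -8485
R = -8485 + (-709) = -9194 = 101110000010110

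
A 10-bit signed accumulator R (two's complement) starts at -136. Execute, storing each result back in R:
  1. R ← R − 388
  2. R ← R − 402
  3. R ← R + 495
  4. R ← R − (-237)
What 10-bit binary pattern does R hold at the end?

Start: R = -136 = 1101111000.
R = -136 − 388 = -524; wraps to 500 = 0111110100
R = 500 − 402 = 98 = 0001100010
R = 98 + 495 = 593; wraps to -431 = 1001010001
R = -431 − (-237) = -194 = 1100111110

1100111110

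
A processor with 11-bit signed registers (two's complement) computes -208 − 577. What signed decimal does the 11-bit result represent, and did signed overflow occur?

-785; no overflow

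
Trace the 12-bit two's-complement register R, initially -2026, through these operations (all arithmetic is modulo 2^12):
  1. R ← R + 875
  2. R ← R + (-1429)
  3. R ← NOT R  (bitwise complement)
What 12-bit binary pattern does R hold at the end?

101000010011

Start: R = -2026 = 100000010110.
R = -2026 + 875 = -1151 = 101110000001
R = -1151 + (-1429) = -2580; wraps to 1516 = 010111101100
R = NOT 010111101100 = 101000010011 = -1517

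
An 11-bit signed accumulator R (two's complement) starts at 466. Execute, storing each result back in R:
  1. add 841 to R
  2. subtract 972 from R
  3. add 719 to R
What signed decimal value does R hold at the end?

-994

Start: R = 466 = 00111010010.
R = 466 + 841 = 1307; wraps to -741 = 10100011011
R = -741 − 972 = -1713; wraps to 335 = 00101001111
R = 335 + 719 = 1054; wraps to -994 = 10000011110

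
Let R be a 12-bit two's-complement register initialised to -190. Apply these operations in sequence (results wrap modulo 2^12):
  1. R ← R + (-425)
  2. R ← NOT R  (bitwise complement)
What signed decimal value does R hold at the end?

Start: R = -190 = 111101000010.
R = -190 + (-425) = -615 = 110110011001
R = NOT 110110011001 = 001001100110 = 614

614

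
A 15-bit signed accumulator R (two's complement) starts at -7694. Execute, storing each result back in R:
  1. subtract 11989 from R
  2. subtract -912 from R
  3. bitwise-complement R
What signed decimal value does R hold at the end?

Start: R = -7694 = 110000111110010.
R = -7694 − 11989 = -19683; wraps to 13085 = 011001100011101
R = 13085 − (-912) = 13997 = 011011010101101
R = NOT 011011010101101 = 100100101010010 = -13998

-13998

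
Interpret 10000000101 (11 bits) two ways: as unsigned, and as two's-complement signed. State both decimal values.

unsigned = 1029, signed = -1019

Unsigned: 10000000101 = 1029.
Signed: MSB=1 → 1029 − 2048 = -1019.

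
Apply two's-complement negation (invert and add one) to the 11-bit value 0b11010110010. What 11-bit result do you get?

00101001110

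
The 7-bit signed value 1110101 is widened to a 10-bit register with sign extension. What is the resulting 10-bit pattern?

1111110101

MSB of 1110101 is 1; replicate it into the new high bits.
111|1110101 → 1111110101 (still -11).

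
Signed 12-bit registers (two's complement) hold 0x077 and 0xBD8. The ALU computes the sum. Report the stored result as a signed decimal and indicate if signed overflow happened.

0x077 = 000001110111 = 119 (signed)
0xBD8 = 101111011000 = -1064 (signed)
  000001110111
+ 101111011000
= 110001001111
Result 110001001111: MSB = 1 → 3151 − 4096 = -945.
Addends have opposite signs, so signed overflow cannot occur.

-945; no overflow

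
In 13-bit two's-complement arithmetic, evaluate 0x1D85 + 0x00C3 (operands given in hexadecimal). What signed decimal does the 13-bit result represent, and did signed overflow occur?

0x1D85 = 1110110000101 = -635 (signed)
0x00C3 = 0000011000011 = 195 (signed)
  1110110000101
+ 0000011000011
= 1111001001000
Result 1111001001000: MSB = 1 → 7752 − 8192 = -440.
Addends have opposite signs, so signed overflow cannot occur.

-440; no overflow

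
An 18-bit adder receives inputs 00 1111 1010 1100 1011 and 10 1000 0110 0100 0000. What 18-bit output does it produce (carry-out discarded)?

111000000100001011

  001111101011001011
+ 101000011001000000
= 111000000100001011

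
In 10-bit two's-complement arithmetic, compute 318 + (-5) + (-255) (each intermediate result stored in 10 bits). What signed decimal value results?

318 + (-5) = 313 (0100111001)
313 + (-255) = 58 (0000111010)

58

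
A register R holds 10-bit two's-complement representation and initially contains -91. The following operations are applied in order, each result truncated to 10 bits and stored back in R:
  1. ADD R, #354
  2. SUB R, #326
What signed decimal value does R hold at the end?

Start: R = -91 = 1110100101.
R = -91 + 354 = 263 = 0100000111
R = 263 − 326 = -63 = 1111000001

-63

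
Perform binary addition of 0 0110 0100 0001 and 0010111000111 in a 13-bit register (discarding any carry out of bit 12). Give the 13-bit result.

0110000001000

  0011001000001
+ 0010111000111
= 0110000001000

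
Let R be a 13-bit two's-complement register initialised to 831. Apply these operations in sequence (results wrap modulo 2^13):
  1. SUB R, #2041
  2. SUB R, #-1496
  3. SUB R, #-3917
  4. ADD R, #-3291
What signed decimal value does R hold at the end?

912

Start: R = 831 = 0001100111111.
R = 831 − 2041 = -1210 = 1101101000110
R = -1210 − (-1496) = 286 = 0000100011110
R = 286 − (-3917) = 4203; wraps to -3989 = 1000001101011
R = -3989 + (-3291) = -7280; wraps to 912 = 0001110010000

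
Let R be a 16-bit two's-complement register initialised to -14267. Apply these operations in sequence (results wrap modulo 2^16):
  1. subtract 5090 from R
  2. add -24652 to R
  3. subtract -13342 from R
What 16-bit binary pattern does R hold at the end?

1000100000110101

Start: R = -14267 = 1100100001000101.
R = -14267 − 5090 = -19357 = 1011010001100011
R = -19357 + (-24652) = -44009; wraps to 21527 = 0101010000010111
R = 21527 − (-13342) = 34869; wraps to -30667 = 1000100000110101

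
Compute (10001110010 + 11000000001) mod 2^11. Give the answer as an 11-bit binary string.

  10001110010
+ 11000000001
= 01001110011  (discard carry-out 1)

01001110011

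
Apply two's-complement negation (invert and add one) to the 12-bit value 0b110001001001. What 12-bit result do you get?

Invert: 001110110110. Add 1: 001110110111.
Check: 110001001001 = -951, 001110110111 = 951.

001110110111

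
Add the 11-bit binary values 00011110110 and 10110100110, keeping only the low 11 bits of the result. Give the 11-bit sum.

11010011100

  00011110110
+ 10110100110
= 11010011100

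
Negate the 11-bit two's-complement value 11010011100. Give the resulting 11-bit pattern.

00101100100

Invert: 00101100011. Add 1: 00101100100.
Check: 11010011100 = -356, 00101100100 = 356.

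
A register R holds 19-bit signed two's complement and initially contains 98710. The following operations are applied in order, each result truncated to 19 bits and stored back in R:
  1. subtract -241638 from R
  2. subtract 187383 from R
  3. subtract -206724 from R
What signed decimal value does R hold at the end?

-164599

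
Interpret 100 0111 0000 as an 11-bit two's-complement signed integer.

MSB is 1, so the value is negative.
Unsigned reading: 1136. Subtract 2^11 = 2048: 1136 − 2048 = -912.

-912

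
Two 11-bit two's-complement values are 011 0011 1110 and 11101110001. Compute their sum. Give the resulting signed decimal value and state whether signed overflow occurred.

011 0011 1110 → 01100111110 = 830 (signed)
11101110001 = -143 (signed)
  01100111110
+ 11101110001
= 01010101111  (discard carry-out 1)
Result 01010101111: MSB = 0 → value 687.
Addends have opposite signs, so signed overflow cannot occur.

687; no overflow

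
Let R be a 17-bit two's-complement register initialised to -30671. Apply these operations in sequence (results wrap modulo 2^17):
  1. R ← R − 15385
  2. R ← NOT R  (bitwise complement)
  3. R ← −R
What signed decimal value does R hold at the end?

Start: R = -30671 = 11000100000110001.
R = -30671 − 15385 = -46056 = 10100110000011000
R = NOT 10100110000011000 = 01011001111100111 = 46055
R = −(46055) = -46055 = 10100110000011001

-46055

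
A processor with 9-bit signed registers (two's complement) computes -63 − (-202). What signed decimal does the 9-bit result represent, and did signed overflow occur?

-63 → 111000001
-202 → 100110110
Subtract via negate-and-add: invert 100110110 + 1 = 011001010 (i.e. 202).
  111000001
+ 011001010
= 010001011  (discard carry-out 1)
Result 010001011: MSB = 0 → value 139.
Addends (after negating the subtrahend) have opposite signs, so signed overflow cannot occur.

139; no overflow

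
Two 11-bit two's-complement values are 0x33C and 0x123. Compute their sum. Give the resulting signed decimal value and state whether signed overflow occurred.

-929; overflow

0x33C = 01100111100 = 828 (signed)
0x123 = 00100100011 = 291 (signed)
  01100111100
+ 00100100011
= 10001011111
Result 10001011111: MSB = 1 → 1119 − 2048 = -929.
Both addends are non-negative but the stored result is negative: signed overflow. The true value 828 + 291 = 1119 lies outside [-1024, 1023].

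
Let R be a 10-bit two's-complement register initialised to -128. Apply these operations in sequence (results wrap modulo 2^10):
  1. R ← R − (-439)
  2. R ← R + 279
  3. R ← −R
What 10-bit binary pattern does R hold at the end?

0110110010

Start: R = -128 = 1110000000.
R = -128 − (-439) = 311 = 0100110111
R = 311 + 279 = 590; wraps to -434 = 1001001110
R = −(-434) = 434 = 0110110010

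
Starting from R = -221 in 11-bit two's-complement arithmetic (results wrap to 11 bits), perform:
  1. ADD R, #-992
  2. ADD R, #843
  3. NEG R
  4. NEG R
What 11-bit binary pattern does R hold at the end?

Start: R = -221 = 11100100011.
R = -221 + (-992) = -1213; wraps to 835 = 01101000011
R = 835 + 843 = 1678; wraps to -370 = 11010001110
R = −(-370) = 370 = 00101110010
R = −(370) = -370 = 11010001110

11010001110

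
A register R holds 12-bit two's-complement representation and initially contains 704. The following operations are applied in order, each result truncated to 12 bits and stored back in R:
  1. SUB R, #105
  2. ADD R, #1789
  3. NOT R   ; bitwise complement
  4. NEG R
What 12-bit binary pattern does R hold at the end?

100101010101

Start: R = 704 = 001011000000.
R = 704 − 105 = 599 = 001001010111
R = 599 + 1789 = 2388; wraps to -1708 = 100101010100
R = NOT 100101010100 = 011010101011 = 1707
R = −(1707) = -1707 = 100101010101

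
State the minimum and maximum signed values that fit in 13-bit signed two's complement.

Minimum: −2^12 = -4096.
Maximum: 2^12 − 1 = 4095.

min = -4096, max = 4095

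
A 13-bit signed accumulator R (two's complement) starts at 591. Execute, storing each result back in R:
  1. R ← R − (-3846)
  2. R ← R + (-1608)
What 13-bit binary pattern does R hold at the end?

0101100001101

Start: R = 591 = 0001001001111.
R = 591 − (-3846) = 4437; wraps to -3755 = 1000101010101
R = -3755 + (-1608) = -5363; wraps to 2829 = 0101100001101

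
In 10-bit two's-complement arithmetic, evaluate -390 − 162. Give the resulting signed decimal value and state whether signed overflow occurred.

-390 → 1001111010
162 → 0010100010
Subtract via negate-and-add: invert 0010100010 + 1 = 1101011110 (i.e. -162).
  1001111010
+ 1101011110
= 0111011000  (discard carry-out 1)
Result 0111011000: MSB = 0 → value 472.
Both addends (after negating the subtrahend) are negative but the stored result is non-negative: signed overflow. The true value -390 − 162 = -552 lies outside [-512, 511].

472; overflow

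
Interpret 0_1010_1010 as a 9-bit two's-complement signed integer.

MSB is 0, so the value is non-negative: 010101010 = 170.

170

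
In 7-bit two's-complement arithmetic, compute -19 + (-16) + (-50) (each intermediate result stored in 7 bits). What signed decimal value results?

-19 + (-16) = -35 (1011101)
-35 + (-50) = -85 → wraps to 43 (0101011)

43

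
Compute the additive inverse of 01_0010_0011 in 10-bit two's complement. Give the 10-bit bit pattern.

Invert: 1011011100. Add 1: 1011011101.
Check: 0100100011 = 291, 1011011101 = -291.

1011011101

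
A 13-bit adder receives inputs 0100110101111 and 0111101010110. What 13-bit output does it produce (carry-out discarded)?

1100100000101

  0100110101111
+ 0111101010110
= 1100100000101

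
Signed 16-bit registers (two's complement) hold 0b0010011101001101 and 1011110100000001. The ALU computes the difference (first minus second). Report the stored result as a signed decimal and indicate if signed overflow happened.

27212; no overflow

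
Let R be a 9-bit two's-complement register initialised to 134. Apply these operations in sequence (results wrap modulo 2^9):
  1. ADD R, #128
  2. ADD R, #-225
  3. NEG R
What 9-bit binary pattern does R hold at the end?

111011011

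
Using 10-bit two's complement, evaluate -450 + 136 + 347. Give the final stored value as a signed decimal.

33

-450 + 136 = -314 (1011000110)
-314 + 347 = 33 (0000100001)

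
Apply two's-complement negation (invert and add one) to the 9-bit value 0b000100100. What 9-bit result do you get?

111011100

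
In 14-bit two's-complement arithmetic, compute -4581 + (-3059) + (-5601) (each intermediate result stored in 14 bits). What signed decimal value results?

-4581 + (-3059) = -7640 (10001000101000)
-7640 + (-5601) = -13241 → wraps to 3143 (00110001000111)

3143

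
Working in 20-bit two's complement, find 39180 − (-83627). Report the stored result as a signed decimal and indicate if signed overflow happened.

122807; no overflow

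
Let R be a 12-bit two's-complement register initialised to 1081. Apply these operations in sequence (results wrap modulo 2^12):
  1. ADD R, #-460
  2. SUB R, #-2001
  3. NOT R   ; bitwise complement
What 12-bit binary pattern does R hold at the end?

010111000001

Start: R = 1081 = 010000111001.
R = 1081 + (-460) = 621 = 001001101101
R = 621 − (-2001) = 2622; wraps to -1474 = 101000111110
R = NOT 101000111110 = 010111000001 = 1473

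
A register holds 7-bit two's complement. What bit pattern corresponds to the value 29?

0011101

29 is non-negative, so write it directly in 7 bits: 0011101.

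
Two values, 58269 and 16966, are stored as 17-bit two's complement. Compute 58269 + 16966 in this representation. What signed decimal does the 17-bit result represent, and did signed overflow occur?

-55837; overflow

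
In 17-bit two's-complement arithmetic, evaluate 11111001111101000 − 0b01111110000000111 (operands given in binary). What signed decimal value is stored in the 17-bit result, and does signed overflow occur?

11111001111101000 = -3096 (signed)
0b01111110000000111 → 01111110000000111 = 64519 (signed)
Subtract via negate-and-add: invert 01111110000000111 + 1 = 10000001111111001 (i.e. -64519).
  11111001111101000
+ 10000001111111001
= 01111011111100001  (discard carry-out 1)
Result 01111011111100001: MSB = 0 → value 63457.
Both addends (after negating the subtrahend) are negative but the stored result is non-negative: signed overflow. The true value -3096 − 64519 = -67615 lies outside [-65536, 65535].

63457; overflow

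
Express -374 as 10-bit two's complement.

1010001010

|-374| = 374 = 0101110110 in 10 bits.
Invert the bits: 1010001001. Add 1: 1010001010.
Check: 1010001010 reads as 650 − 1024 = -374.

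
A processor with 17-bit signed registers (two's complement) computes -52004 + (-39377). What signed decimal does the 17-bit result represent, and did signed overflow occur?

39691; overflow

-52004 → 10011010011011100
-39377 → 10110011000101111
  10011010011011100
+ 10110011000101111
= 01001101100001011  (discard carry-out 1)
Result 01001101100001011: MSB = 0 → value 39691.
Both addends are negative but the stored result is non-negative: signed overflow. The true value -52004 + (-39377) = -91381 lies outside [-65536, 65535].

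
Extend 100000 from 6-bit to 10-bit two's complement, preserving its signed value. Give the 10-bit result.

1111100000

MSB of 100000 is 1; replicate it into the new high bits.
1111|100000 → 1111100000 (still -32).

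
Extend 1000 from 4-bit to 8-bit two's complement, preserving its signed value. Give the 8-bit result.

MSB of 1000 is 1; replicate it into the new high bits.
1111|1000 → 11111000 (still -8).

11111000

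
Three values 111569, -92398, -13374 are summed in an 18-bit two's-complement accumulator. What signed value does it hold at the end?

111569 + (-92398) = 19171 (000100101011100011)
19171 + (-13374) = 5797 (000001011010100101)

5797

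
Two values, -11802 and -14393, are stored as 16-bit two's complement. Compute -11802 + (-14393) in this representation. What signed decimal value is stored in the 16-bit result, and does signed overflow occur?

-11802 → 1101000111100110
-14393 → 1100011111000111
  1101000111100110
+ 1100011111000111
= 1001100110101101  (discard carry-out 1)
Result 1001100110101101: MSB = 1 → 39341 − 65536 = -26195.
Both addends are negative and so is the stored result: no signed overflow.

-26195; no overflow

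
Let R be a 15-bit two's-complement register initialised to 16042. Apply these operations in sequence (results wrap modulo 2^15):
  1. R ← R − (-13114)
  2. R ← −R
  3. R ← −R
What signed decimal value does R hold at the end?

-3612

Start: R = 16042 = 011111010101010.
R = 16042 − (-13114) = 29156; wraps to -3612 = 111000111100100
R = −(-3612) = 3612 = 000111000011100
R = −(3612) = -3612 = 111000111100100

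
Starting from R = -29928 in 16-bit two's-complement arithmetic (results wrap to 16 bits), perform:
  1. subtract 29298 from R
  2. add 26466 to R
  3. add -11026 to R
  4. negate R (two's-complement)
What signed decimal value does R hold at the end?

Start: R = -29928 = 1000101100011000.
R = -29928 − 29298 = -59226; wraps to 6310 = 0001100010100110
R = 6310 + 26466 = 32776; wraps to -32760 = 1000000000001000
R = -32760 + (-11026) = -43786; wraps to 21750 = 0101010011110110
R = −(21750) = -21750 = 1010101100001010

-21750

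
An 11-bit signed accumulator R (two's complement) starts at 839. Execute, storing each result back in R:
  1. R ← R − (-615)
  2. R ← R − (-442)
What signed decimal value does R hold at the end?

-152

Start: R = 839 = 01101000111.
R = 839 − (-615) = 1454; wraps to -594 = 10110101110
R = -594 − (-442) = -152 = 11101101000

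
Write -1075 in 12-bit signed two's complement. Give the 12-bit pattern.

|-1075| = 1075 = 010000110011 in 12 bits.
Invert the bits: 101111001100. Add 1: 101111001101.
Check: 101111001101 reads as 3021 − 4096 = -1075.

101111001101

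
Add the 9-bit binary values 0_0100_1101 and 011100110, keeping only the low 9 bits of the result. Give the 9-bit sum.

  001001101
+ 011100110
= 100110011

100110011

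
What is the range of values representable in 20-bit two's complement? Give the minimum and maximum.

Minimum: −2^19 = -524288.
Maximum: 2^19 − 1 = 524287.

min = -524288, max = 524287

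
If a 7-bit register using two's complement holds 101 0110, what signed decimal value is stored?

MSB is 1, so the value is negative.
Unsigned reading: 86. Subtract 2^7 = 128: 86 − 128 = -42.

-42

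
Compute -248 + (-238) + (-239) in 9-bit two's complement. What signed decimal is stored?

-248 + (-238) = -486 → wraps to 26 (000011010)
26 + (-239) = -213 (100101011)

-213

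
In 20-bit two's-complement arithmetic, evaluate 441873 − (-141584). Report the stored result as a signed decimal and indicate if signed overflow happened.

-465119; overflow

441873 → 01101011111000010001
-141584 → 11011101011011110000
Subtract via negate-and-add: invert 11011101011011110000 + 1 = 00100010100100010000 (i.e. 141584).
  01101011111000010001
+ 00100010100100010000
= 10001110011100100001
Result 10001110011100100001: MSB = 1 → 583457 − 1048576 = -465119.
Both addends (after negating the subtrahend) are non-negative but the stored result is negative: signed overflow. The true value 441873 − (-141584) = 583457 lies outside [-524288, 524287].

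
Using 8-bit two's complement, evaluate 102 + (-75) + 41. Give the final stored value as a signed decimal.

102 + (-75) = 27 (00011011)
27 + 41 = 68 (01000100)

68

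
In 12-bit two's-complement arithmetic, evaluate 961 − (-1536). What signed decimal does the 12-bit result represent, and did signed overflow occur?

961 → 001111000001
-1536 → 101000000000
Subtract via negate-and-add: invert 101000000000 + 1 = 011000000000 (i.e. 1536).
  001111000001
+ 011000000000
= 100111000001
Result 100111000001: MSB = 1 → 2497 − 4096 = -1599.
Both addends (after negating the subtrahend) are non-negative but the stored result is negative: signed overflow. The true value 961 − (-1536) = 2497 lies outside [-2048, 2047].

-1599; overflow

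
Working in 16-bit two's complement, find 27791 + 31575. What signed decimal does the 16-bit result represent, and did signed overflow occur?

27791 → 0110110010001111
31575 → 0111101101010111
  0110110010001111
+ 0111101101010111
= 1110011111100110
Result 1110011111100110: MSB = 1 → 59366 − 65536 = -6170.
Both addends are non-negative but the stored result is negative: signed overflow. The true value 27791 + 31575 = 59366 lies outside [-32768, 32767].

-6170; overflow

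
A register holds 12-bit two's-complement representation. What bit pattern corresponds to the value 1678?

1678 is non-negative, so write it directly in 12 bits: 011010001110.

011010001110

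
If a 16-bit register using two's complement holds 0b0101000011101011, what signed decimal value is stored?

MSB is 0, so the value is non-negative: 0101000011101011 = 20715.

20715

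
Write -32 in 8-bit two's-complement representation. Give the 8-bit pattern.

|-32| = 32 = 00100000 in 8 bits.
Invert the bits: 11011111. Add 1: 11100000.
Check: 11100000 reads as 224 − 256 = -32.

11100000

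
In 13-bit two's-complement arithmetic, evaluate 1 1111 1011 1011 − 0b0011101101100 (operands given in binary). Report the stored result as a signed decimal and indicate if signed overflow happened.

-1969; no overflow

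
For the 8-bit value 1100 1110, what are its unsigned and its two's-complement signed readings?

Unsigned: 11001110 = 206.
Signed: MSB=1 → 206 − 256 = -50.

unsigned = 206, signed = -50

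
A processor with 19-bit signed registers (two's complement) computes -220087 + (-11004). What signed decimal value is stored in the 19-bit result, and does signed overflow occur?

-231091; no overflow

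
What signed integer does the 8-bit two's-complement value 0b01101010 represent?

106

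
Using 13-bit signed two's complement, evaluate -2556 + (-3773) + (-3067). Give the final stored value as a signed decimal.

-1204

-2556 + (-3773) = -6329 → wraps to 1863 (0011101000111)
1863 + (-3067) = -1204 (1101101001100)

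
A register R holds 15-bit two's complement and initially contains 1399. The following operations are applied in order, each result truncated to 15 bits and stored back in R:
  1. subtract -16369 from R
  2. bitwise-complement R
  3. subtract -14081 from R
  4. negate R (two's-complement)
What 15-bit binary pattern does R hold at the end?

000111001101000

Start: R = 1399 = 000010101110111.
R = 1399 − (-16369) = 17768; wraps to -15000 = 100010101101000
R = NOT 100010101101000 = 011101010010111 = 14999
R = 14999 − (-14081) = 29080; wraps to -3688 = 111000110011000
R = −(-3688) = 3688 = 000111001101000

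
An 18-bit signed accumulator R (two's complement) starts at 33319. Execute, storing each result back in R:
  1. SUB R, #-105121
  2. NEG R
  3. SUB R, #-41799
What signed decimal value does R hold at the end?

Start: R = 33319 = 001000001000100111.
R = 33319 − (-105121) = 138440; wraps to -123704 = 100001110011001000
R = −(-123704) = 123704 = 011110001100111000
R = 123704 − (-41799) = 165503; wraps to -96641 = 101000011001111111

-96641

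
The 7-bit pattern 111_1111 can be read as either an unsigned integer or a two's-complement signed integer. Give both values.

Unsigned: 1111111 = 127.
Signed: MSB=1 → 127 − 128 = -1.

unsigned = 127, signed = -1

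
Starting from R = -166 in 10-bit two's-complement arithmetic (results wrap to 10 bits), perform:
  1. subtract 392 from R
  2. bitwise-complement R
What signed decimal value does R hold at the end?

-467

Start: R = -166 = 1101011010.
R = -166 − 392 = -558; wraps to 466 = 0111010010
R = NOT 0111010010 = 1000101101 = -467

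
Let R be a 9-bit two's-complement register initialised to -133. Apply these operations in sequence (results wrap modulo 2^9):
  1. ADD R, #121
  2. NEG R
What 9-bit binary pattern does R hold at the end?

000001100

Start: R = -133 = 101111011.
R = -133 + 121 = -12 = 111110100
R = −(-12) = 12 = 000001100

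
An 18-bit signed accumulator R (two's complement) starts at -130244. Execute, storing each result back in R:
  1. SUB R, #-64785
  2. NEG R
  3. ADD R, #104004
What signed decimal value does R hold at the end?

Start: R = -130244 = 100000001100111100.
R = -130244 − (-64785) = -65459 = 110000000001001101
R = −(-65459) = 65459 = 001111111110110011
R = 65459 + 104004 = 169463; wraps to -92681 = 101001010111110111

-92681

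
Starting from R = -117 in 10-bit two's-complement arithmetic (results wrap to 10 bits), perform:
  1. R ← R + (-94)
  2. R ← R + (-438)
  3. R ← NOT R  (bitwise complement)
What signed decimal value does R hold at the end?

-376

Start: R = -117 = 1110001011.
R = -117 + (-94) = -211 = 1100101101
R = -211 + (-438) = -649; wraps to 375 = 0101110111
R = NOT 0101110111 = 1010001000 = -376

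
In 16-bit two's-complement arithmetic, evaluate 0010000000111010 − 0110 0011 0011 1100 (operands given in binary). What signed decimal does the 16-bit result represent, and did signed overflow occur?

0010000000111010 = 8250 (signed)
0110 0011 0011 1100 → 0110001100111100 = 25404 (signed)
Subtract via negate-and-add: invert 0110001100111100 + 1 = 1001110011000100 (i.e. -25404).
  0010000000111010
+ 1001110011000100
= 1011110011111110
Result 1011110011111110: MSB = 1 → 48382 − 65536 = -17154.
Addends (after negating the subtrahend) have opposite signs, so signed overflow cannot occur.

-17154; no overflow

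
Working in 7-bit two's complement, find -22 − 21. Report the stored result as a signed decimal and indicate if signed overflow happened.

-43; no overflow

-22 → 1101010
21 → 0010101
Subtract via negate-and-add: invert 0010101 + 1 = 1101011 (i.e. -21).
  1101010
+ 1101011
= 1010101  (discard carry-out 1)
Result 1010101: MSB = 1 → 85 − 128 = -43.
Both addends (after negating the subtrahend) are negative and so is the stored result: no signed overflow.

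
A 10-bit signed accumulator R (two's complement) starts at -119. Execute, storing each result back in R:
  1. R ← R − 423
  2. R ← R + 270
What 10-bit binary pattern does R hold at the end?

Start: R = -119 = 1110001001.
R = -119 − 423 = -542; wraps to 482 = 0111100010
R = 482 + 270 = 752; wraps to -272 = 1011110000

1011110000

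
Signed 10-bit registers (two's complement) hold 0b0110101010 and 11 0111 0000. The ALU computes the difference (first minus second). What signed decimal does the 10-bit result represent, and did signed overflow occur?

0b0110101010 → 0110101010 = 426 (signed)
11 0111 0000 → 1101110000 = -144 (signed)
Subtract via negate-and-add: invert 1101110000 + 1 = 0010010000 (i.e. 144).
  0110101010
+ 0010010000
= 1000111010
Result 1000111010: MSB = 1 → 570 − 1024 = -454.
Both addends (after negating the subtrahend) are non-negative but the stored result is negative: signed overflow. The true value 426 − (-144) = 570 lies outside [-512, 511].

-454; overflow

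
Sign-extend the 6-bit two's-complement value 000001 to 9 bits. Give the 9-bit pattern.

000000001

MSB of 000001 is 0; replicate it into the new high bits.
000|000001 → 000000001 (still 1).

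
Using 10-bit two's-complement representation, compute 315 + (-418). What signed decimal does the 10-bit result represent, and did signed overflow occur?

-103; no overflow

315 → 0100111011
-418 → 1001011110
  0100111011
+ 1001011110
= 1110011001
Result 1110011001: MSB = 1 → 921 − 1024 = -103.
Addends have opposite signs, so signed overflow cannot occur.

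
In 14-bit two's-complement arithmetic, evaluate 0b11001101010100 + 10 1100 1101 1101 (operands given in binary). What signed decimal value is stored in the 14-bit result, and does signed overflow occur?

-8143; no overflow

0b11001101010100 → 11001101010100 = -3244 (signed)
10 1100 1101 1101 → 10110011011101 = -4899 (signed)
  11001101010100
+ 10110011011101
= 10000000110001  (discard carry-out 1)
Result 10000000110001: MSB = 1 → 8241 − 16384 = -8143.
Both addends are negative and so is the stored result: no signed overflow.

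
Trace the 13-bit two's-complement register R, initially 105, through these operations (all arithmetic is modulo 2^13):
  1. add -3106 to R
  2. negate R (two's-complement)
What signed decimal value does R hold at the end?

Start: R = 105 = 0000001101001.
R = 105 + (-3106) = -3001 = 1010001000111
R = −(-3001) = 3001 = 0101110111001

3001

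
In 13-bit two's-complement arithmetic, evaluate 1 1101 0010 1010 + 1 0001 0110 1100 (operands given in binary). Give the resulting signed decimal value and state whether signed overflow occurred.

3734; overflow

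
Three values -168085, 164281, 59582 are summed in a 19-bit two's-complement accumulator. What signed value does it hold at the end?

55778

-168085 + 164281 = -3804 (1111111000100100100)
-3804 + 59582 = 55778 (0001101100111100010)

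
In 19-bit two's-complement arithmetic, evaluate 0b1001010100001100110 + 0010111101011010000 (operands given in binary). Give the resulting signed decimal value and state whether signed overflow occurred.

0b1001010100001100110 → 1001010100001100110 = -219034 (signed)
0010111101011010000 = 96976 (signed)
  1001010100001100110
+ 0010111101011010000
= 1100010001100110110
Result 1100010001100110110: MSB = 1 → 402230 − 524288 = -122058.
Addends have opposite signs, so signed overflow cannot occur.

-122058; no overflow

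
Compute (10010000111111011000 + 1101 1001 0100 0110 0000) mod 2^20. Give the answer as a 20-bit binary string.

  10010000111111011000
+ 11011001010001100000
= 01101010010000111000  (discard carry-out 1)

01101010010000111000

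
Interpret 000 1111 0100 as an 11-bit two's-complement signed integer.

244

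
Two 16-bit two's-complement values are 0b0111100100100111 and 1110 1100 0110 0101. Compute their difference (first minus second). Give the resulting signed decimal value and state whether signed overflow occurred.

0b0111100100100111 → 0111100100100111 = 31015 (signed)
1110 1100 0110 0101 → 1110110001100101 = -5019 (signed)
Subtract via negate-and-add: invert 1110110001100101 + 1 = 0001001110011011 (i.e. 5019).
  0111100100100111
+ 0001001110011011
= 1000110011000010
Result 1000110011000010: MSB = 1 → 36034 − 65536 = -29502.
Both addends (after negating the subtrahend) are non-negative but the stored result is negative: signed overflow. The true value 31015 − (-5019) = 36034 lies outside [-32768, 32767].

-29502; overflow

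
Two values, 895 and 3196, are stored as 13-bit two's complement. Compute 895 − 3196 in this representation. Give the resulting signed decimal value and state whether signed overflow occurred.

895 → 0001101111111
3196 → 0110001111100
Subtract via negate-and-add: invert 0110001111100 + 1 = 1001110000100 (i.e. -3196).
  0001101111111
+ 1001110000100
= 1011100000011
Result 1011100000011: MSB = 1 → 5891 − 8192 = -2301.
Addends (after negating the subtrahend) have opposite signs, so signed overflow cannot occur.

-2301; no overflow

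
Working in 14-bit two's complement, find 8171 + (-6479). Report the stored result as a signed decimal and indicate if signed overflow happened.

1692; no overflow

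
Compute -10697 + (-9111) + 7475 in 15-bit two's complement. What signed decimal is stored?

-10697 + (-9111) = -19808 → wraps to 12960 (011001010100000)
12960 + 7475 = 20435 → wraps to -12333 (100111111010011)

-12333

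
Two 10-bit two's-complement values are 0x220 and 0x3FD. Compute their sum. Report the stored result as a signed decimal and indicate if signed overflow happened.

-483; no overflow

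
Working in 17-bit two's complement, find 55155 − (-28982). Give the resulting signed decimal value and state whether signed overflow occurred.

55155 → 01101011101110011
-28982 → 11000111011001010
Subtract via negate-and-add: invert 11000111011001010 + 1 = 00111000100110110 (i.e. 28982).
  01101011101110011
+ 00111000100110110
= 10100100010101001
Result 10100100010101001: MSB = 1 → 84137 − 131072 = -46935.
Both addends (after negating the subtrahend) are non-negative but the stored result is negative: signed overflow. The true value 55155 − (-28982) = 84137 lies outside [-65536, 65535].

-46935; overflow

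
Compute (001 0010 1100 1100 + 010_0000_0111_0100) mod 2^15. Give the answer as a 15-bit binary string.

  001001011001100
+ 010000001110100
= 011001101000000

011001101000000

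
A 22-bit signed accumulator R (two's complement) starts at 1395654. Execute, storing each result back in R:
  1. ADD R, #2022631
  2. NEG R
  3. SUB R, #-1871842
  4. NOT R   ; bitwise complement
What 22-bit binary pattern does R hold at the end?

Start: R = 1395654 = 0101010100101111000110.
R = 1395654 + 2022631 = 3418285; wraps to -776019 = 1101000010100010101101
R = −(-776019) = 776019 = 0010111101011101010011
R = 776019 − (-1871842) = 2647861; wraps to -1546443 = 1010000110011100110101
R = NOT 1010000110011100110101 = 0101111001100011001010 = 1546442

0101111001100011001010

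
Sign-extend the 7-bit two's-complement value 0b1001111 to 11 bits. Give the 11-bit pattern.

MSB of 1001111 is 1; replicate it into the new high bits.
1111|1001111 → 11111001111 (still -49).

11111001111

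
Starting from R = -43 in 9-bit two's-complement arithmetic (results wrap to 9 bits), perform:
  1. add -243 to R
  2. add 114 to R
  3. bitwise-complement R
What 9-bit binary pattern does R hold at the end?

010101011

Start: R = -43 = 111010101.
R = -43 + (-243) = -286; wraps to 226 = 011100010
R = 226 + 114 = 340; wraps to -172 = 101010100
R = NOT 101010100 = 010101011 = 171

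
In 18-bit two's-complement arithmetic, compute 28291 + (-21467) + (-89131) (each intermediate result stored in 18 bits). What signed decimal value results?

28291 + (-21467) = 6824 (000001101010101000)
6824 + (-89131) = -82307 (101011111001111101)

-82307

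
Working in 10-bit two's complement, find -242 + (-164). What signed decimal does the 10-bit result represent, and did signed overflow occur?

-406; no overflow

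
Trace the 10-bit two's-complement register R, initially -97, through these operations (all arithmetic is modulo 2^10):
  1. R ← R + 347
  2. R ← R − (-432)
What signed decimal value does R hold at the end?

-342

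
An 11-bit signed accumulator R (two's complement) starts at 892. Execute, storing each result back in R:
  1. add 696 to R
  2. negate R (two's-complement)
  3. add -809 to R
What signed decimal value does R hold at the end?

-349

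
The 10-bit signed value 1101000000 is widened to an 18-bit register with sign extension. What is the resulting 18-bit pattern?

MSB of 1101000000 is 1; replicate it into the new high bits.
11111111|1101000000 → 111111111101000000 (still -192).

111111111101000000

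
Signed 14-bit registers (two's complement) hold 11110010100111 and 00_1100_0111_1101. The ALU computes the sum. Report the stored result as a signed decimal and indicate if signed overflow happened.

2340; no overflow

11110010100111 = -857 (signed)
00_1100_0111_1101 → 00110001111101 = 3197 (signed)
  11110010100111
+ 00110001111101
= 00100100100100  (discard carry-out 1)
Result 00100100100100: MSB = 0 → value 2340.
Addends have opposite signs, so signed overflow cannot occur.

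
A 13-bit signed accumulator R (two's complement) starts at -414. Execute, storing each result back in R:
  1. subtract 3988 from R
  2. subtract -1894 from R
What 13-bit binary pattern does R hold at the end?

1011000110100

Start: R = -414 = 1111001100010.
R = -414 − 3988 = -4402; wraps to 3790 = 0111011001110
R = 3790 − (-1894) = 5684; wraps to -2508 = 1011000110100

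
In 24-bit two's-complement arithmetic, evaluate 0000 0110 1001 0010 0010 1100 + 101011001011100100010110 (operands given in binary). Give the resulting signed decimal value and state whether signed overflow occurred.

-5027006; no overflow

0000 0110 1001 0010 0010 1100 → 000001101001001000101100 = 430636 (signed)
101011001011100100010110 = -5457642 (signed)
  000001101001001000101100
+ 101011001011100100010110
= 101100110100101101000010
Result 101100110100101101000010: MSB = 1 → 11750210 − 16777216 = -5027006.
Addends have opposite signs, so signed overflow cannot occur.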